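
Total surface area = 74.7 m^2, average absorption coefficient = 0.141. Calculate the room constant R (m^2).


Given values:
  S = 74.7 m^2, alpha = 0.141
Formula: R = S * alpha / (1 - alpha)
Numerator: 74.7 * 0.141 = 10.5327
Denominator: 1 - 0.141 = 0.859
R = 10.5327 / 0.859 = 12.26

12.26 m^2


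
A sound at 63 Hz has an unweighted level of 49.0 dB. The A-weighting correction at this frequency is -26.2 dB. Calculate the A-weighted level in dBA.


Given values:
  SPL = 49.0 dB
  A-weighting at 63 Hz = -26.2 dB
Formula: L_A = SPL + A_weight
L_A = 49.0 + (-26.2)
L_A = 22.8

22.8 dBA


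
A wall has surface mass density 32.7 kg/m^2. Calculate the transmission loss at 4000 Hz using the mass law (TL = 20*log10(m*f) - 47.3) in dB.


Given values:
  m = 32.7 kg/m^2, f = 4000 Hz
Formula: TL = 20 * log10(m * f) - 47.3
Compute m * f = 32.7 * 4000 = 130800.0
Compute log10(130800.0) = 5.116608
Compute 20 * 5.116608 = 102.3322
TL = 102.3322 - 47.3 = 55.03

55.03 dB


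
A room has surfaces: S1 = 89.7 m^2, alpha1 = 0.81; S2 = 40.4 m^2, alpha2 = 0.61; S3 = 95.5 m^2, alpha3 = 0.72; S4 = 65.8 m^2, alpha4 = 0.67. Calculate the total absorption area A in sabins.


Given surfaces:
  Surface 1: 89.7 * 0.81 = 72.657
  Surface 2: 40.4 * 0.61 = 24.644
  Surface 3: 95.5 * 0.72 = 68.76
  Surface 4: 65.8 * 0.67 = 44.086
Formula: A = sum(Si * alpha_i)
A = 72.657 + 24.644 + 68.76 + 44.086
A = 210.15

210.15 sabins


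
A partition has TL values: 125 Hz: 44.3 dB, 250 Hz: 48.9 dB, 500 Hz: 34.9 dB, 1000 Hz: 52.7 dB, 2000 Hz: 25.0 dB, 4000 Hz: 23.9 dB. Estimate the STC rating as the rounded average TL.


Given TL values at each frequency:
  125 Hz: 44.3 dB
  250 Hz: 48.9 dB
  500 Hz: 34.9 dB
  1000 Hz: 52.7 dB
  2000 Hz: 25.0 dB
  4000 Hz: 23.9 dB
Formula: STC ~ round(average of TL values)
Sum = 44.3 + 48.9 + 34.9 + 52.7 + 25.0 + 23.9 = 229.7
Average = 229.7 / 6 = 38.28
Rounded: 38

38


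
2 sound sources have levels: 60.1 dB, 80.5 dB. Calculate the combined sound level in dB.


Formula: L_total = 10 * log10( sum(10^(Li/10)) )
  Source 1: 10^(60.1/10) = 1023292.9923
  Source 2: 10^(80.5/10) = 112201845.4302
Sum of linear values = 113225138.4225
L_total = 10 * log10(113225138.4225) = 80.54

80.54 dB


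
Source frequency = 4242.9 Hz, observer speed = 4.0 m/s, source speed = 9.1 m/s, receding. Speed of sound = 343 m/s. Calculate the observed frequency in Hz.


Given values:
  f_s = 4242.9 Hz, v_o = 4.0 m/s, v_s = 9.1 m/s
  Direction: receding
Formula: f_o = f_s * (c - v_o) / (c + v_s)
Numerator: c - v_o = 343 - 4.0 = 339.0
Denominator: c + v_s = 343 + 9.1 = 352.1
f_o = 4242.9 * 339.0 / 352.1 = 4085.04

4085.04 Hz


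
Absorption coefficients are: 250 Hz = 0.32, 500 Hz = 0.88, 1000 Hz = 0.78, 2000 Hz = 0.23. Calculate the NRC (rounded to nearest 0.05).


Given values:
  a_250 = 0.32, a_500 = 0.88
  a_1000 = 0.78, a_2000 = 0.23
Formula: NRC = (a250 + a500 + a1000 + a2000) / 4
Sum = 0.32 + 0.88 + 0.78 + 0.23 = 2.21
NRC = 2.21 / 4 = 0.5525
Rounded to nearest 0.05: 0.55

0.55


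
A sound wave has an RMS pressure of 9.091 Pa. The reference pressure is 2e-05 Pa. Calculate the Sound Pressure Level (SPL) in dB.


Given values:
  p = 9.091 Pa
  p_ref = 2e-05 Pa
Formula: SPL = 20 * log10(p / p_ref)
Compute ratio: p / p_ref = 9.091 / 2e-05 = 454550
Compute log10: log10(454550) = 5.657582
Multiply: SPL = 20 * 5.657582 = 113.15

113.15 dB


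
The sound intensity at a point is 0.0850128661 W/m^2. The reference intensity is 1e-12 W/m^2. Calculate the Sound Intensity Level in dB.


Given values:
  I = 0.0850128661 W/m^2
  I_ref = 1e-12 W/m^2
Formula: SIL = 10 * log10(I / I_ref)
Compute ratio: I / I_ref = 85012866100
Compute log10: log10(85012866100) = 10.929485
Multiply: SIL = 10 * 10.929485 = 109.29

109.29 dB


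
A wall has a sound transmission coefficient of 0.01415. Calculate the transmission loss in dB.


Given values:
  tau = 0.01415
Formula: TL = 10 * log10(1 / tau)
Compute 1 / tau = 1 / 0.01415 = 70.6714
Compute log10(70.6714) = 1.849244
TL = 10 * 1.849244 = 18.49

18.49 dB


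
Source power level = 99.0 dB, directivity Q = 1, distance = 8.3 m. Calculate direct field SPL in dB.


Given values:
  Lw = 99.0 dB, Q = 1, r = 8.3 m
Formula: SPL = Lw + 10 * log10(Q / (4 * pi * r^2))
Compute 4 * pi * r^2 = 4 * pi * 8.3^2 = 865.6973
Compute Q / denom = 1 / 865.6973 = 0.00115514
Compute 10 * log10(0.00115514) = -29.3737
SPL = 99.0 + (-29.3737) = 69.63

69.63 dB


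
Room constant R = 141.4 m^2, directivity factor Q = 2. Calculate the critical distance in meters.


Given values:
  R = 141.4 m^2, Q = 2
Formula: d_c = 0.141 * sqrt(Q * R)
Compute Q * R = 2 * 141.4 = 282.8
Compute sqrt(282.8) = 16.8167
d_c = 0.141 * 16.8167 = 2.371

2.371 m


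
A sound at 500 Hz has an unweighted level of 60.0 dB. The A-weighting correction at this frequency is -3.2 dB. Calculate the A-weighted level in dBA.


Given values:
  SPL = 60.0 dB
  A-weighting at 500 Hz = -3.2 dB
Formula: L_A = SPL + A_weight
L_A = 60.0 + (-3.2)
L_A = 56.8

56.8 dBA


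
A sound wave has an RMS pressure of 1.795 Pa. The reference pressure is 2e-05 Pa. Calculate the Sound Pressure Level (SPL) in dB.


Given values:
  p = 1.795 Pa
  p_ref = 2e-05 Pa
Formula: SPL = 20 * log10(p / p_ref)
Compute ratio: p / p_ref = 1.795 / 2e-05 = 89750
Compute log10: log10(89750) = 4.953034
Multiply: SPL = 20 * 4.953034 = 99.06

99.06 dB


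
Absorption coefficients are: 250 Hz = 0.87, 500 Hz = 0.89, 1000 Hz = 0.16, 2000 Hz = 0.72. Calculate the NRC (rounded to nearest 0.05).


Given values:
  a_250 = 0.87, a_500 = 0.89
  a_1000 = 0.16, a_2000 = 0.72
Formula: NRC = (a250 + a500 + a1000 + a2000) / 4
Sum = 0.87 + 0.89 + 0.16 + 0.72 = 2.64
NRC = 2.64 / 4 = 0.66
Rounded to nearest 0.05: 0.65

0.65


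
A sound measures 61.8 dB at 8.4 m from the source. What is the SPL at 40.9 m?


Given values:
  SPL1 = 61.8 dB, r1 = 8.4 m, r2 = 40.9 m
Formula: SPL2 = SPL1 - 20 * log10(r2 / r1)
Compute ratio: r2 / r1 = 40.9 / 8.4 = 4.869
Compute log10: log10(4.869) = 0.68744
Compute drop: 20 * 0.68744 = 13.7488
SPL2 = 61.8 - 13.7488 = 48.05

48.05 dB


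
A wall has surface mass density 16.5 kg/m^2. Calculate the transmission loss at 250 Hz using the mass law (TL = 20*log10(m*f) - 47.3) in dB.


Given values:
  m = 16.5 kg/m^2, f = 250 Hz
Formula: TL = 20 * log10(m * f) - 47.3
Compute m * f = 16.5 * 250 = 4125.0
Compute log10(4125.0) = 3.615424
Compute 20 * 3.615424 = 72.3085
TL = 72.3085 - 47.3 = 25.01

25.01 dB


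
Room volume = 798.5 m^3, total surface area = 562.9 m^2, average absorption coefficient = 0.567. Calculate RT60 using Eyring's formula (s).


Given values:
  V = 798.5 m^3, S = 562.9 m^2, alpha = 0.567
Formula: RT60 = 0.161 * V / (-S * ln(1 - alpha))
Compute ln(1 - 0.567) = ln(0.433) = -0.837018
Denominator: -562.9 * -0.837018 = 471.1574
Numerator: 0.161 * 798.5 = 128.5585
RT60 = 128.5585 / 471.1574 = 0.273

0.273 s


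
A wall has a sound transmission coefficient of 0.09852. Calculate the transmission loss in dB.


Given values:
  tau = 0.09852
Formula: TL = 10 * log10(1 / tau)
Compute 1 / tau = 1 / 0.09852 = 10.1502
Compute log10(10.1502) = 1.006475
TL = 10 * 1.006475 = 10.06

10.06 dB


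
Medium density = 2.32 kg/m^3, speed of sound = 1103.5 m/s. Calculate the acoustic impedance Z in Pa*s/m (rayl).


Given values:
  rho = 2.32 kg/m^3
  c = 1103.5 m/s
Formula: Z = rho * c
Z = 2.32 * 1103.5
Z = 2560.12

2560.12 rayl


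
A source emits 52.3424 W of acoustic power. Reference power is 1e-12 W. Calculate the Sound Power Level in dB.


Given values:
  W = 52.3424 W
  W_ref = 1e-12 W
Formula: SWL = 10 * log10(W / W_ref)
Compute ratio: W / W_ref = 52342400000000
Compute log10: log10(52342400000000) = 13.718854
Multiply: SWL = 10 * 13.718854 = 137.19

137.19 dB


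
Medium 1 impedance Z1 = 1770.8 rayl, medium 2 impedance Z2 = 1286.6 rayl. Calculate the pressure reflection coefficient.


Given values:
  Z1 = 1770.8 rayl, Z2 = 1286.6 rayl
Formula: R = (Z2 - Z1) / (Z2 + Z1)
Numerator: Z2 - Z1 = 1286.6 - 1770.8 = -484.2
Denominator: Z2 + Z1 = 1286.6 + 1770.8 = 3057.4
R = -484.2 / 3057.4 = -0.1584

-0.1584


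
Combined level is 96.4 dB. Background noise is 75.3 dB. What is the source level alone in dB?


Given values:
  L_total = 96.4 dB, L_bg = 75.3 dB
Formula: L_source = 10 * log10(10^(L_total/10) - 10^(L_bg/10))
Convert to linear:
  10^(96.4/10) = 4365158322.4017
  10^(75.3/10) = 33884415.6139
Difference: 4365158322.4017 - 33884415.6139 = 4331273906.7878
L_source = 10 * log10(4331273906.7878) = 96.37

96.37 dB


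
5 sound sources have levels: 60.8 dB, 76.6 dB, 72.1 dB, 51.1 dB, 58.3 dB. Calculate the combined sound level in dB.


Formula: L_total = 10 * log10( sum(10^(Li/10)) )
  Source 1: 10^(60.8/10) = 1202264.4346
  Source 2: 10^(76.6/10) = 45708818.9615
  Source 3: 10^(72.1/10) = 16218100.9736
  Source 4: 10^(51.1/10) = 128824.9552
  Source 5: 10^(58.3/10) = 676082.9754
Sum of linear values = 63934092.3003
L_total = 10 * log10(63934092.3003) = 78.06

78.06 dB


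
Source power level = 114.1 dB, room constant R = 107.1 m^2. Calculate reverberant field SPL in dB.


Given values:
  Lw = 114.1 dB, R = 107.1 m^2
Formula: SPL = Lw + 10 * log10(4 / R)
Compute 4 / R = 4 / 107.1 = 0.037348
Compute 10 * log10(0.037348) = -14.2773
SPL = 114.1 + (-14.2773) = 99.82

99.82 dB


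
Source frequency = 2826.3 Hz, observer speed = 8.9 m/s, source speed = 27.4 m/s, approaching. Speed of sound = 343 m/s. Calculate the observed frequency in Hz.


Given values:
  f_s = 2826.3 Hz, v_o = 8.9 m/s, v_s = 27.4 m/s
  Direction: approaching
Formula: f_o = f_s * (c + v_o) / (c - v_s)
Numerator: c + v_o = 343 + 8.9 = 351.9
Denominator: c - v_s = 343 - 27.4 = 315.6
f_o = 2826.3 * 351.9 / 315.6 = 3151.38

3151.38 Hz


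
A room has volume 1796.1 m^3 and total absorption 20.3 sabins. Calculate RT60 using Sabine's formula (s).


Given values:
  V = 1796.1 m^3
  A = 20.3 sabins
Formula: RT60 = 0.161 * V / A
Numerator: 0.161 * 1796.1 = 289.1721
RT60 = 289.1721 / 20.3 = 14.245

14.245 s


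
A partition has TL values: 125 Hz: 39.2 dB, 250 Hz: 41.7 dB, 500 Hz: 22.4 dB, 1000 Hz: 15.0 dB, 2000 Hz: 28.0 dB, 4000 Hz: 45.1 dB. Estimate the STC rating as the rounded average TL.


Given TL values at each frequency:
  125 Hz: 39.2 dB
  250 Hz: 41.7 dB
  500 Hz: 22.4 dB
  1000 Hz: 15.0 dB
  2000 Hz: 28.0 dB
  4000 Hz: 45.1 dB
Formula: STC ~ round(average of TL values)
Sum = 39.2 + 41.7 + 22.4 + 15.0 + 28.0 + 45.1 = 191.4
Average = 191.4 / 6 = 31.9
Rounded: 32

32


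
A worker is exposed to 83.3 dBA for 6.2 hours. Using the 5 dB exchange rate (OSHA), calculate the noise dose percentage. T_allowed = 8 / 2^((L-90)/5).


Given values:
  L = 83.3 dBA, T = 6.2 hours
Formula: T_allowed = 8 / 2^((L - 90) / 5)
Compute exponent: (83.3 - 90) / 5 = -1.34
Compute 2^(-1.34) = 0.395021
T_allowed = 8 / 0.395021 = 20.252088 hours
Dose = (T / T_allowed) * 100
Dose = (6.2 / 20.252088) * 100 = 30.61

30.61 %


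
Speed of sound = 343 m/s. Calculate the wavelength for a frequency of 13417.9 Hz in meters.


Given values:
  c = 343 m/s, f = 13417.9 Hz
Formula: lambda = c / f
lambda = 343 / 13417.9
lambda = 0.0256

0.0256 m


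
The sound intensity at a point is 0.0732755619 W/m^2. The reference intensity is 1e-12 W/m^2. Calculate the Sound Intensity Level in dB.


Given values:
  I = 0.0732755619 W/m^2
  I_ref = 1e-12 W/m^2
Formula: SIL = 10 * log10(I / I_ref)
Compute ratio: I / I_ref = 73275561900
Compute log10: log10(73275561900) = 10.864959
Multiply: SIL = 10 * 10.864959 = 108.65

108.65 dB


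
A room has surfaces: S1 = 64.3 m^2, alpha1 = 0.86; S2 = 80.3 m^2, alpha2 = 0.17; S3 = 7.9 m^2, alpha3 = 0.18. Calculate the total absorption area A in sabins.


Given surfaces:
  Surface 1: 64.3 * 0.86 = 55.298
  Surface 2: 80.3 * 0.17 = 13.651
  Surface 3: 7.9 * 0.18 = 1.422
Formula: A = sum(Si * alpha_i)
A = 55.298 + 13.651 + 1.422
A = 70.37

70.37 sabins


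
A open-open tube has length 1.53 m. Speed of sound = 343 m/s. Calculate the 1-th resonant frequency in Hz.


Given values:
  Tube type: open-open, L = 1.53 m, c = 343 m/s, n = 1
Formula: f_n = n * c / (2 * L)
Compute 2 * L = 2 * 1.53 = 3.06
f = 1 * 343 / 3.06
f = 112.09

112.09 Hz


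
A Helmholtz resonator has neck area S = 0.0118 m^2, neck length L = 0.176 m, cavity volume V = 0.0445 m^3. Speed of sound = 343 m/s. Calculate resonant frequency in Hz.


Given values:
  S = 0.0118 m^2, L = 0.176 m, V = 0.0445 m^3, c = 343 m/s
Formula: f = (c / (2*pi)) * sqrt(S / (V * L))
Compute V * L = 0.0445 * 0.176 = 0.007832
Compute S / (V * L) = 0.0118 / 0.007832 = 1.5066
Compute sqrt(1.5066) = 1.227436
Compute c / (2*pi) = 343 / 6.283185 = 54.590148
f = 54.590148 * 1.227436 = 67.01

67.01 Hz


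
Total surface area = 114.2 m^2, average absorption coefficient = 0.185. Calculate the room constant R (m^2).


Given values:
  S = 114.2 m^2, alpha = 0.185
Formula: R = S * alpha / (1 - alpha)
Numerator: 114.2 * 0.185 = 21.127
Denominator: 1 - 0.185 = 0.815
R = 21.127 / 0.815 = 25.92

25.92 m^2


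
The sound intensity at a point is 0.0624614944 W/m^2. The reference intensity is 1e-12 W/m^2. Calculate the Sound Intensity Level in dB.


Given values:
  I = 0.0624614944 W/m^2
  I_ref = 1e-12 W/m^2
Formula: SIL = 10 * log10(I / I_ref)
Compute ratio: I / I_ref = 62461494400
Compute log10: log10(62461494400) = 10.795612
Multiply: SIL = 10 * 10.795612 = 107.96

107.96 dB


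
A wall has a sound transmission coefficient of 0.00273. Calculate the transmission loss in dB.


Given values:
  tau = 0.00273
Formula: TL = 10 * log10(1 / tau)
Compute 1 / tau = 1 / 0.00273 = 366.3004
Compute log10(366.3004) = 2.563837
TL = 10 * 2.563837 = 25.64

25.64 dB


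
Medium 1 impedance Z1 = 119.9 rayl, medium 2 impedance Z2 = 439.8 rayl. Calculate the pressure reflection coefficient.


Given values:
  Z1 = 119.9 rayl, Z2 = 439.8 rayl
Formula: R = (Z2 - Z1) / (Z2 + Z1)
Numerator: Z2 - Z1 = 439.8 - 119.9 = 319.9
Denominator: Z2 + Z1 = 439.8 + 119.9 = 559.7
R = 319.9 / 559.7 = 0.5716

0.5716


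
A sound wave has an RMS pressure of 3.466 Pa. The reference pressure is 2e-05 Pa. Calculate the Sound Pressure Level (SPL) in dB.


Given values:
  p = 3.466 Pa
  p_ref = 2e-05 Pa
Formula: SPL = 20 * log10(p / p_ref)
Compute ratio: p / p_ref = 3.466 / 2e-05 = 173300
Compute log10: log10(173300) = 5.238799
Multiply: SPL = 20 * 5.238799 = 104.78

104.78 dB


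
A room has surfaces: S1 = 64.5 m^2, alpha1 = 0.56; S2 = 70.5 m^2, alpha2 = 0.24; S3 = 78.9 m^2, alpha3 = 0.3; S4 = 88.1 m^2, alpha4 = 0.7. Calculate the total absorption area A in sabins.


Given surfaces:
  Surface 1: 64.5 * 0.56 = 36.12
  Surface 2: 70.5 * 0.24 = 16.92
  Surface 3: 78.9 * 0.3 = 23.67
  Surface 4: 88.1 * 0.7 = 61.67
Formula: A = sum(Si * alpha_i)
A = 36.12 + 16.92 + 23.67 + 61.67
A = 138.38

138.38 sabins


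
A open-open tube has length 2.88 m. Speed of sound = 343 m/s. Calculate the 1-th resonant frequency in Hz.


Given values:
  Tube type: open-open, L = 2.88 m, c = 343 m/s, n = 1
Formula: f_n = n * c / (2 * L)
Compute 2 * L = 2 * 2.88 = 5.76
f = 1 * 343 / 5.76
f = 59.55

59.55 Hz


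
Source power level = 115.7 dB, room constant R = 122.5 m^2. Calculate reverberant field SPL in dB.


Given values:
  Lw = 115.7 dB, R = 122.5 m^2
Formula: SPL = Lw + 10 * log10(4 / R)
Compute 4 / R = 4 / 122.5 = 0.032653
Compute 10 * log10(0.032653) = -14.8608
SPL = 115.7 + (-14.8608) = 100.84

100.84 dB


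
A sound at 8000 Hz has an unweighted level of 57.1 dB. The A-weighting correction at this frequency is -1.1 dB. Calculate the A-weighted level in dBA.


Given values:
  SPL = 57.1 dB
  A-weighting at 8000 Hz = -1.1 dB
Formula: L_A = SPL + A_weight
L_A = 57.1 + (-1.1)
L_A = 56.0

56.0 dBA


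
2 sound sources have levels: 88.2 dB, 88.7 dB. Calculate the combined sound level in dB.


Formula: L_total = 10 * log10( sum(10^(Li/10)) )
  Source 1: 10^(88.2/10) = 660693448.0076
  Source 2: 10^(88.7/10) = 741310241.3009
Sum of linear values = 1402003689.3085
L_total = 10 * log10(1402003689.3085) = 91.47

91.47 dB


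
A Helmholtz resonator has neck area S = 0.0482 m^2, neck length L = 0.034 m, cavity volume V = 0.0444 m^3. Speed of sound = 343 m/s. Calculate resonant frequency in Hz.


Given values:
  S = 0.0482 m^2, L = 0.034 m, V = 0.0444 m^3, c = 343 m/s
Formula: f = (c / (2*pi)) * sqrt(S / (V * L))
Compute V * L = 0.0444 * 0.034 = 0.0015096
Compute S / (V * L) = 0.0482 / 0.0015096 = 31.929
Compute sqrt(31.929) = 5.650575
Compute c / (2*pi) = 343 / 6.283185 = 54.590148
f = 54.590148 * 5.650575 = 308.47

308.47 Hz


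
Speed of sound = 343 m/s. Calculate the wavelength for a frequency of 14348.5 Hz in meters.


Given values:
  c = 343 m/s, f = 14348.5 Hz
Formula: lambda = c / f
lambda = 343 / 14348.5
lambda = 0.0239

0.0239 m


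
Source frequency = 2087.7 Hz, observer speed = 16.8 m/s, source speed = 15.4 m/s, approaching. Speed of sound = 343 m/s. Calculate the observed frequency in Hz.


Given values:
  f_s = 2087.7 Hz, v_o = 16.8 m/s, v_s = 15.4 m/s
  Direction: approaching
Formula: f_o = f_s * (c + v_o) / (c - v_s)
Numerator: c + v_o = 343 + 16.8 = 359.8
Denominator: c - v_s = 343 - 15.4 = 327.6
f_o = 2087.7 * 359.8 / 327.6 = 2292.9

2292.9 Hz


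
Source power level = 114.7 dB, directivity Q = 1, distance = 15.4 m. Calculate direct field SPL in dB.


Given values:
  Lw = 114.7 dB, Q = 1, r = 15.4 m
Formula: SPL = Lw + 10 * log10(Q / (4 * pi * r^2))
Compute 4 * pi * r^2 = 4 * pi * 15.4^2 = 2980.2405
Compute Q / denom = 1 / 2980.2405 = 0.00033554
Compute 10 * log10(0.00033554) = -34.7426
SPL = 114.7 + (-34.7426) = 79.96

79.96 dB


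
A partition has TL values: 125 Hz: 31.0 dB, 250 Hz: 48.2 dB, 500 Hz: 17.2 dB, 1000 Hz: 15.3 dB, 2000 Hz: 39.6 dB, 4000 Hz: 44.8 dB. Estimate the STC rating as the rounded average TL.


Given TL values at each frequency:
  125 Hz: 31.0 dB
  250 Hz: 48.2 dB
  500 Hz: 17.2 dB
  1000 Hz: 15.3 dB
  2000 Hz: 39.6 dB
  4000 Hz: 44.8 dB
Formula: STC ~ round(average of TL values)
Sum = 31.0 + 48.2 + 17.2 + 15.3 + 39.6 + 44.8 = 196.1
Average = 196.1 / 6 = 32.68
Rounded: 33

33


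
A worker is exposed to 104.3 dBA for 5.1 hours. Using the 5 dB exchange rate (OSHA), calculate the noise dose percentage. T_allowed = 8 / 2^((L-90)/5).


Given values:
  L = 104.3 dBA, T = 5.1 hours
Formula: T_allowed = 8 / 2^((L - 90) / 5)
Compute exponent: (104.3 - 90) / 5 = 2.86
Compute 2^(2.86) = 7.260153
T_allowed = 8 / 7.260153 = 1.101905 hours
Dose = (T / T_allowed) * 100
Dose = (5.1 / 1.101905) * 100 = 462.83

462.83 %


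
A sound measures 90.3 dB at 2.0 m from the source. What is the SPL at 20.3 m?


Given values:
  SPL1 = 90.3 dB, r1 = 2.0 m, r2 = 20.3 m
Formula: SPL2 = SPL1 - 20 * log10(r2 / r1)
Compute ratio: r2 / r1 = 20.3 / 2.0 = 10.15
Compute log10: log10(10.15) = 1.006466
Compute drop: 20 * 1.006466 = 20.1293
SPL2 = 90.3 - 20.1293 = 70.17

70.17 dB


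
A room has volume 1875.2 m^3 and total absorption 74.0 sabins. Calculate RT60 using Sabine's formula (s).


Given values:
  V = 1875.2 m^3
  A = 74.0 sabins
Formula: RT60 = 0.161 * V / A
Numerator: 0.161 * 1875.2 = 301.9072
RT60 = 301.9072 / 74.0 = 4.08

4.08 s


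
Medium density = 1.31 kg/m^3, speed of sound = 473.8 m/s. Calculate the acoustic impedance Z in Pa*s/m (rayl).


Given values:
  rho = 1.31 kg/m^3
  c = 473.8 m/s
Formula: Z = rho * c
Z = 1.31 * 473.8
Z = 620.68

620.68 rayl


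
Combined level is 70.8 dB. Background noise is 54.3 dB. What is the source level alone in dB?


Given values:
  L_total = 70.8 dB, L_bg = 54.3 dB
Formula: L_source = 10 * log10(10^(L_total/10) - 10^(L_bg/10))
Convert to linear:
  10^(70.8/10) = 12022644.3462
  10^(54.3/10) = 269153.4804
Difference: 12022644.3462 - 269153.4804 = 11753490.8658
L_source = 10 * log10(11753490.8658) = 70.7

70.7 dB


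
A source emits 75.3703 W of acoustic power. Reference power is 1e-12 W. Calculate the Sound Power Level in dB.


Given values:
  W = 75.3703 W
  W_ref = 1e-12 W
Formula: SWL = 10 * log10(W / W_ref)
Compute ratio: W / W_ref = 75370300000000
Compute log10: log10(75370300000000) = 13.8772
Multiply: SWL = 10 * 13.8772 = 138.77

138.77 dB


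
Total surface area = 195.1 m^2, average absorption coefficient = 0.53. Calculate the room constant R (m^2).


Given values:
  S = 195.1 m^2, alpha = 0.53
Formula: R = S * alpha / (1 - alpha)
Numerator: 195.1 * 0.53 = 103.403
Denominator: 1 - 0.53 = 0.47
R = 103.403 / 0.47 = 220.01

220.01 m^2


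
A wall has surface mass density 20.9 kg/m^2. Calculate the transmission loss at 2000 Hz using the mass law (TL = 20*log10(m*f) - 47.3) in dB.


Given values:
  m = 20.9 kg/m^2, f = 2000 Hz
Formula: TL = 20 * log10(m * f) - 47.3
Compute m * f = 20.9 * 2000 = 41800.0
Compute log10(41800.0) = 4.621176
Compute 20 * 4.621176 = 92.4235
TL = 92.4235 - 47.3 = 45.12

45.12 dB


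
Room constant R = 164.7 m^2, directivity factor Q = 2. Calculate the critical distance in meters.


Given values:
  R = 164.7 m^2, Q = 2
Formula: d_c = 0.141 * sqrt(Q * R)
Compute Q * R = 2 * 164.7 = 329.4
Compute sqrt(329.4) = 18.1494
d_c = 0.141 * 18.1494 = 2.559

2.559 m


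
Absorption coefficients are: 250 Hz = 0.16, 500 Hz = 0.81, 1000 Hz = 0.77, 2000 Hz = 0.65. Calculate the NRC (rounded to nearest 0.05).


Given values:
  a_250 = 0.16, a_500 = 0.81
  a_1000 = 0.77, a_2000 = 0.65
Formula: NRC = (a250 + a500 + a1000 + a2000) / 4
Sum = 0.16 + 0.81 + 0.77 + 0.65 = 2.39
NRC = 2.39 / 4 = 0.5975
Rounded to nearest 0.05: 0.6

0.6


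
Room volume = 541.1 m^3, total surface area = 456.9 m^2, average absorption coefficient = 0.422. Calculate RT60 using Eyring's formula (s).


Given values:
  V = 541.1 m^3, S = 456.9 m^2, alpha = 0.422
Formula: RT60 = 0.161 * V / (-S * ln(1 - alpha))
Compute ln(1 - 0.422) = ln(0.578) = -0.548181
Denominator: -456.9 * -0.548181 = 250.4639
Numerator: 0.161 * 541.1 = 87.1171
RT60 = 87.1171 / 250.4639 = 0.348

0.348 s


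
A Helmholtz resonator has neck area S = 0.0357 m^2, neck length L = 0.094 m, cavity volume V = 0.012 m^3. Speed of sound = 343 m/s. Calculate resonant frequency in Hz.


Given values:
  S = 0.0357 m^2, L = 0.094 m, V = 0.012 m^3, c = 343 m/s
Formula: f = (c / (2*pi)) * sqrt(S / (V * L))
Compute V * L = 0.012 * 0.094 = 0.001128
Compute S / (V * L) = 0.0357 / 0.001128 = 31.6489
Compute sqrt(31.6489) = 5.625736
Compute c / (2*pi) = 343 / 6.283185 = 54.590148
f = 54.590148 * 5.625736 = 307.11

307.11 Hz


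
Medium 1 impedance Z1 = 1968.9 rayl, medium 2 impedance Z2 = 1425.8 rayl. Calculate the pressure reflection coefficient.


Given values:
  Z1 = 1968.9 rayl, Z2 = 1425.8 rayl
Formula: R = (Z2 - Z1) / (Z2 + Z1)
Numerator: Z2 - Z1 = 1425.8 - 1968.9 = -543.1
Denominator: Z2 + Z1 = 1425.8 + 1968.9 = 3394.7
R = -543.1 / 3394.7 = -0.16

-0.16


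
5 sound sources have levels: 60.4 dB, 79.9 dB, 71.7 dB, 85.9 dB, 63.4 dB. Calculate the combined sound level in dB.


Formula: L_total = 10 * log10( sum(10^(Li/10)) )
  Source 1: 10^(60.4/10) = 1096478.1961
  Source 2: 10^(79.9/10) = 97723722.0956
  Source 3: 10^(71.7/10) = 14791083.8817
  Source 4: 10^(85.9/10) = 389045144.9943
  Source 5: 10^(63.4/10) = 2187761.6239
Sum of linear values = 504844190.7916
L_total = 10 * log10(504844190.7916) = 87.03

87.03 dB


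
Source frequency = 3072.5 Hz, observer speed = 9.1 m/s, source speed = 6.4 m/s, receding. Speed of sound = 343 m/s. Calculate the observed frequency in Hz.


Given values:
  f_s = 3072.5 Hz, v_o = 9.1 m/s, v_s = 6.4 m/s
  Direction: receding
Formula: f_o = f_s * (c - v_o) / (c + v_s)
Numerator: c - v_o = 343 - 9.1 = 333.9
Denominator: c + v_s = 343 + 6.4 = 349.4
f_o = 3072.5 * 333.9 / 349.4 = 2936.2

2936.2 Hz


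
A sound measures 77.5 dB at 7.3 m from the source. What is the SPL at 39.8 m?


Given values:
  SPL1 = 77.5 dB, r1 = 7.3 m, r2 = 39.8 m
Formula: SPL2 = SPL1 - 20 * log10(r2 / r1)
Compute ratio: r2 / r1 = 39.8 / 7.3 = 5.4521
Compute log10: log10(5.4521) = 0.736564
Compute drop: 20 * 0.736564 = 14.7313
SPL2 = 77.5 - 14.7313 = 62.77

62.77 dB


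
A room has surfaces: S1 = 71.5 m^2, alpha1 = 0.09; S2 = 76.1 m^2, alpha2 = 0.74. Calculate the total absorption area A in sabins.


Given surfaces:
  Surface 1: 71.5 * 0.09 = 6.435
  Surface 2: 76.1 * 0.74 = 56.314
Formula: A = sum(Si * alpha_i)
A = 6.435 + 56.314
A = 62.75

62.75 sabins


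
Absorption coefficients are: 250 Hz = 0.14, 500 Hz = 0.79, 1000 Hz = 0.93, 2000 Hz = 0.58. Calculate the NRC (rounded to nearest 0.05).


Given values:
  a_250 = 0.14, a_500 = 0.79
  a_1000 = 0.93, a_2000 = 0.58
Formula: NRC = (a250 + a500 + a1000 + a2000) / 4
Sum = 0.14 + 0.79 + 0.93 + 0.58 = 2.44
NRC = 2.44 / 4 = 0.61
Rounded to nearest 0.05: 0.6

0.6


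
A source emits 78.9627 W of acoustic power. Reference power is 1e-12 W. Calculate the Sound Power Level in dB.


Given values:
  W = 78.9627 W
  W_ref = 1e-12 W
Formula: SWL = 10 * log10(W / W_ref)
Compute ratio: W / W_ref = 78962700000000
Compute log10: log10(78962700000000) = 13.897422
Multiply: SWL = 10 * 13.897422 = 138.97

138.97 dB


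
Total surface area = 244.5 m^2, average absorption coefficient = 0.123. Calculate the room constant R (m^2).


Given values:
  S = 244.5 m^2, alpha = 0.123
Formula: R = S * alpha / (1 - alpha)
Numerator: 244.5 * 0.123 = 30.0735
Denominator: 1 - 0.123 = 0.877
R = 30.0735 / 0.877 = 34.29

34.29 m^2


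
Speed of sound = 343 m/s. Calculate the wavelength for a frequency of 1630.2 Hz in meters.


Given values:
  c = 343 m/s, f = 1630.2 Hz
Formula: lambda = c / f
lambda = 343 / 1630.2
lambda = 0.2104

0.2104 m


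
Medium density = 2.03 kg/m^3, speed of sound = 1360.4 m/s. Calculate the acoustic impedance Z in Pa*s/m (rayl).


Given values:
  rho = 2.03 kg/m^3
  c = 1360.4 m/s
Formula: Z = rho * c
Z = 2.03 * 1360.4
Z = 2761.61

2761.61 rayl


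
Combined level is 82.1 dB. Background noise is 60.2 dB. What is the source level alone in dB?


Given values:
  L_total = 82.1 dB, L_bg = 60.2 dB
Formula: L_source = 10 * log10(10^(L_total/10) - 10^(L_bg/10))
Convert to linear:
  10^(82.1/10) = 162181009.7359
  10^(60.2/10) = 1047128.5481
Difference: 162181009.7359 - 1047128.5481 = 161133881.1878
L_source = 10 * log10(161133881.1878) = 82.07

82.07 dB


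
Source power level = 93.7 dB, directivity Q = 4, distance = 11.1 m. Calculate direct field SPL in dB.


Given values:
  Lw = 93.7 dB, Q = 4, r = 11.1 m
Formula: SPL = Lw + 10 * log10(Q / (4 * pi * r^2))
Compute 4 * pi * r^2 = 4 * pi * 11.1^2 = 1548.3025
Compute Q / denom = 4 / 1548.3025 = 0.00258347
Compute 10 * log10(0.00258347) = -25.878
SPL = 93.7 + (-25.878) = 67.82

67.82 dB


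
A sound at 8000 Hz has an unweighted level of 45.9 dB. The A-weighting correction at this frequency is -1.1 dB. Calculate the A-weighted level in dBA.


Given values:
  SPL = 45.9 dB
  A-weighting at 8000 Hz = -1.1 dB
Formula: L_A = SPL + A_weight
L_A = 45.9 + (-1.1)
L_A = 44.8

44.8 dBA


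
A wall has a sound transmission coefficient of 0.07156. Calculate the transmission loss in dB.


Given values:
  tau = 0.07156
Formula: TL = 10 * log10(1 / tau)
Compute 1 / tau = 1 / 0.07156 = 13.9743
Compute log10(13.9743) = 1.14533
TL = 10 * 1.14533 = 11.45

11.45 dB


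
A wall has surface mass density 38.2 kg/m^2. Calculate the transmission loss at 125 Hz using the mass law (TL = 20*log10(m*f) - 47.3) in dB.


Given values:
  m = 38.2 kg/m^2, f = 125 Hz
Formula: TL = 20 * log10(m * f) - 47.3
Compute m * f = 38.2 * 125 = 4775.0
Compute log10(4775.0) = 3.678973
Compute 20 * 3.678973 = 73.5795
TL = 73.5795 - 47.3 = 26.28

26.28 dB


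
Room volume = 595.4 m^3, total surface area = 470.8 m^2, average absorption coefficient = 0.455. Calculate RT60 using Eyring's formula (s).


Given values:
  V = 595.4 m^3, S = 470.8 m^2, alpha = 0.455
Formula: RT60 = 0.161 * V / (-S * ln(1 - alpha))
Compute ln(1 - 0.455) = ln(0.545) = -0.606969
Denominator: -470.8 * -0.606969 = 285.761
Numerator: 0.161 * 595.4 = 95.8594
RT60 = 95.8594 / 285.761 = 0.335

0.335 s


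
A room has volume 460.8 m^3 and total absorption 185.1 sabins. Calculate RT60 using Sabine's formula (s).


Given values:
  V = 460.8 m^3
  A = 185.1 sabins
Formula: RT60 = 0.161 * V / A
Numerator: 0.161 * 460.8 = 74.1888
RT60 = 74.1888 / 185.1 = 0.401

0.401 s


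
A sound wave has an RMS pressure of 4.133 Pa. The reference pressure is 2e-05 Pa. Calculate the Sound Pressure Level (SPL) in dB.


Given values:
  p = 4.133 Pa
  p_ref = 2e-05 Pa
Formula: SPL = 20 * log10(p / p_ref)
Compute ratio: p / p_ref = 4.133 / 2e-05 = 206650
Compute log10: log10(206650) = 5.315235
Multiply: SPL = 20 * 5.315235 = 106.3

106.3 dB


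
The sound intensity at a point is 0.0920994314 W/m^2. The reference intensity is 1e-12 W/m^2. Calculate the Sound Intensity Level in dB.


Given values:
  I = 0.0920994314 W/m^2
  I_ref = 1e-12 W/m^2
Formula: SIL = 10 * log10(I / I_ref)
Compute ratio: I / I_ref = 92099431400
Compute log10: log10(92099431400) = 10.964257
Multiply: SIL = 10 * 10.964257 = 109.64

109.64 dB


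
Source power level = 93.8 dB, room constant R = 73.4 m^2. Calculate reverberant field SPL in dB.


Given values:
  Lw = 93.8 dB, R = 73.4 m^2
Formula: SPL = Lw + 10 * log10(4 / R)
Compute 4 / R = 4 / 73.4 = 0.054496
Compute 10 * log10(0.054496) = -12.6364
SPL = 93.8 + (-12.6364) = 81.16

81.16 dB


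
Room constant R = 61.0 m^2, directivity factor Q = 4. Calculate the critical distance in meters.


Given values:
  R = 61.0 m^2, Q = 4
Formula: d_c = 0.141 * sqrt(Q * R)
Compute Q * R = 4 * 61.0 = 244.0
Compute sqrt(244.0) = 15.6205
d_c = 0.141 * 15.6205 = 2.202

2.202 m


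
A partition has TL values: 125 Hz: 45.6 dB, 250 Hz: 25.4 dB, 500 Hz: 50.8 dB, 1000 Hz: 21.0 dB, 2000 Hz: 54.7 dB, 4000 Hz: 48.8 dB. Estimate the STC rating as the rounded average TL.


Given TL values at each frequency:
  125 Hz: 45.6 dB
  250 Hz: 25.4 dB
  500 Hz: 50.8 dB
  1000 Hz: 21.0 dB
  2000 Hz: 54.7 dB
  4000 Hz: 48.8 dB
Formula: STC ~ round(average of TL values)
Sum = 45.6 + 25.4 + 50.8 + 21.0 + 54.7 + 48.8 = 246.3
Average = 246.3 / 6 = 41.05
Rounded: 41

41


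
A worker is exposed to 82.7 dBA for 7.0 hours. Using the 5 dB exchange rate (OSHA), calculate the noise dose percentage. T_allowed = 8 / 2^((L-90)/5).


Given values:
  L = 82.7 dBA, T = 7.0 hours
Formula: T_allowed = 8 / 2^((L - 90) / 5)
Compute exponent: (82.7 - 90) / 5 = -1.46
Compute 2^(-1.46) = 0.363493
T_allowed = 8 / 0.363493 = 22.008677 hours
Dose = (T / T_allowed) * 100
Dose = (7.0 / 22.008677) * 100 = 31.81

31.81 %


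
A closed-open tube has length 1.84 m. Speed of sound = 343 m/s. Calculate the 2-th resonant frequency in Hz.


Given values:
  Tube type: closed-open, L = 1.84 m, c = 343 m/s, n = 2
Formula: f_n = (2n - 1) * c / (4 * L)
Compute 2n - 1 = 2*2 - 1 = 3
Compute 4 * L = 4 * 1.84 = 7.36
f = 3 * 343 / 7.36
f = 139.81

139.81 Hz


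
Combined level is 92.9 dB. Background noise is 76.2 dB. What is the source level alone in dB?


Given values:
  L_total = 92.9 dB, L_bg = 76.2 dB
Formula: L_source = 10 * log10(10^(L_total/10) - 10^(L_bg/10))
Convert to linear:
  10^(92.9/10) = 1949844599.758
  10^(76.2/10) = 41686938.347
Difference: 1949844599.758 - 41686938.347 = 1908157661.411
L_source = 10 * log10(1908157661.411) = 92.81

92.81 dB


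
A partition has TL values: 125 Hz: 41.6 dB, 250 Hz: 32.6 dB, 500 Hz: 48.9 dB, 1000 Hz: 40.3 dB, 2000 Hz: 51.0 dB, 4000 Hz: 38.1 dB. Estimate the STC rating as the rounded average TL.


Given TL values at each frequency:
  125 Hz: 41.6 dB
  250 Hz: 32.6 dB
  500 Hz: 48.9 dB
  1000 Hz: 40.3 dB
  2000 Hz: 51.0 dB
  4000 Hz: 38.1 dB
Formula: STC ~ round(average of TL values)
Sum = 41.6 + 32.6 + 48.9 + 40.3 + 51.0 + 38.1 = 252.5
Average = 252.5 / 6 = 42.08
Rounded: 42

42


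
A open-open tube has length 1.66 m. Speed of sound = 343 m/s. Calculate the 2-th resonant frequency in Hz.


Given values:
  Tube type: open-open, L = 1.66 m, c = 343 m/s, n = 2
Formula: f_n = n * c / (2 * L)
Compute 2 * L = 2 * 1.66 = 3.32
f = 2 * 343 / 3.32
f = 206.63

206.63 Hz


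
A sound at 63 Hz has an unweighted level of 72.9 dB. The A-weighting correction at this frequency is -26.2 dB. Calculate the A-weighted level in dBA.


Given values:
  SPL = 72.9 dB
  A-weighting at 63 Hz = -26.2 dB
Formula: L_A = SPL + A_weight
L_A = 72.9 + (-26.2)
L_A = 46.7

46.7 dBA


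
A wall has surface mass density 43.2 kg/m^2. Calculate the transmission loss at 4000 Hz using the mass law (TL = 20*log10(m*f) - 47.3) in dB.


Given values:
  m = 43.2 kg/m^2, f = 4000 Hz
Formula: TL = 20 * log10(m * f) - 47.3
Compute m * f = 43.2 * 4000 = 172800.0
Compute log10(172800.0) = 5.237544
Compute 20 * 5.237544 = 104.7509
TL = 104.7509 - 47.3 = 57.45

57.45 dB


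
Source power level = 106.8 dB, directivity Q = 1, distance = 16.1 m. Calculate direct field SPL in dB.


Given values:
  Lw = 106.8 dB, Q = 1, r = 16.1 m
Formula: SPL = Lw + 10 * log10(Q / (4 * pi * r^2))
Compute 4 * pi * r^2 = 4 * pi * 16.1^2 = 3257.3289
Compute Q / denom = 1 / 3257.3289 = 0.000307
Compute 10 * log10(0.000307) = -35.1286
SPL = 106.8 + (-35.1286) = 71.67

71.67 dB


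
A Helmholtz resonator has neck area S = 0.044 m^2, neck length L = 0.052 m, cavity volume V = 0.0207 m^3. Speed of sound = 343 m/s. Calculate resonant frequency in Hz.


Given values:
  S = 0.044 m^2, L = 0.052 m, V = 0.0207 m^3, c = 343 m/s
Formula: f = (c / (2*pi)) * sqrt(S / (V * L))
Compute V * L = 0.0207 * 0.052 = 0.0010764
Compute S / (V * L) = 0.044 / 0.0010764 = 40.877
Compute sqrt(40.877) = 6.393512
Compute c / (2*pi) = 343 / 6.283185 = 54.590148
f = 54.590148 * 6.393512 = 349.02

349.02 Hz


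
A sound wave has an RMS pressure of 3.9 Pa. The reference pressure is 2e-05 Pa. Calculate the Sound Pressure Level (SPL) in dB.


Given values:
  p = 3.9 Pa
  p_ref = 2e-05 Pa
Formula: SPL = 20 * log10(p / p_ref)
Compute ratio: p / p_ref = 3.9 / 2e-05 = 195000
Compute log10: log10(195000) = 5.290035
Multiply: SPL = 20 * 5.290035 = 105.8

105.8 dB


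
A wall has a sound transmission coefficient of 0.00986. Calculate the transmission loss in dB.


Given values:
  tau = 0.00986
Formula: TL = 10 * log10(1 / tau)
Compute 1 / tau = 1 / 0.00986 = 101.4199
Compute log10(101.4199) = 2.006123
TL = 10 * 2.006123 = 20.06

20.06 dB


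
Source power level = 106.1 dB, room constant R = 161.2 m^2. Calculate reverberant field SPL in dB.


Given values:
  Lw = 106.1 dB, R = 161.2 m^2
Formula: SPL = Lw + 10 * log10(4 / R)
Compute 4 / R = 4 / 161.2 = 0.024814
Compute 10 * log10(0.024814) = -16.053
SPL = 106.1 + (-16.053) = 90.05

90.05 dB


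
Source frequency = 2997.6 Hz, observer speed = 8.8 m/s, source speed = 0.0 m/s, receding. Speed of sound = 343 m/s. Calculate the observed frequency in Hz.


Given values:
  f_s = 2997.6 Hz, v_o = 8.8 m/s, v_s = 0.0 m/s
  Direction: receding
Formula: f_o = f_s * (c - v_o) / (c + v_s)
Numerator: c - v_o = 343 - 8.8 = 334.2
Denominator: c + v_s = 343 + 0.0 = 343.0
f_o = 2997.6 * 334.2 / 343.0 = 2920.69

2920.69 Hz


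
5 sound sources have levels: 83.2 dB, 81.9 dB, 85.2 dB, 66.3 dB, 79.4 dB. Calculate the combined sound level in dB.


Formula: L_total = 10 * log10( sum(10^(Li/10)) )
  Source 1: 10^(83.2/10) = 208929613.0854
  Source 2: 10^(81.9/10) = 154881661.8912
  Source 3: 10^(85.2/10) = 331131121.4826
  Source 4: 10^(66.3/10) = 4265795.188
  Source 5: 10^(79.4/10) = 87096358.9956
Sum of linear values = 786304550.6428
L_total = 10 * log10(786304550.6428) = 88.96

88.96 dB


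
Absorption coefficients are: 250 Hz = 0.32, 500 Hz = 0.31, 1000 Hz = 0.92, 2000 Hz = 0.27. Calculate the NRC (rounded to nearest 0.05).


Given values:
  a_250 = 0.32, a_500 = 0.31
  a_1000 = 0.92, a_2000 = 0.27
Formula: NRC = (a250 + a500 + a1000 + a2000) / 4
Sum = 0.32 + 0.31 + 0.92 + 0.27 = 1.82
NRC = 1.82 / 4 = 0.455
Rounded to nearest 0.05: 0.45

0.45


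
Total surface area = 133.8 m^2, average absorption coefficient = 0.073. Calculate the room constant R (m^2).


Given values:
  S = 133.8 m^2, alpha = 0.073
Formula: R = S * alpha / (1 - alpha)
Numerator: 133.8 * 0.073 = 9.7674
Denominator: 1 - 0.073 = 0.927
R = 9.7674 / 0.927 = 10.54

10.54 m^2


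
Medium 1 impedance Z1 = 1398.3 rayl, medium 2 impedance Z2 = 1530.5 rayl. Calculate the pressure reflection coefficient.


Given values:
  Z1 = 1398.3 rayl, Z2 = 1530.5 rayl
Formula: R = (Z2 - Z1) / (Z2 + Z1)
Numerator: Z2 - Z1 = 1530.5 - 1398.3 = 132.2
Denominator: Z2 + Z1 = 1530.5 + 1398.3 = 2928.8
R = 132.2 / 2928.8 = 0.0451

0.0451


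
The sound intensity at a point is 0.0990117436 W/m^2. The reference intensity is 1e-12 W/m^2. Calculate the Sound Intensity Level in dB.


Given values:
  I = 0.0990117436 W/m^2
  I_ref = 1e-12 W/m^2
Formula: SIL = 10 * log10(I / I_ref)
Compute ratio: I / I_ref = 99011743600
Compute log10: log10(99011743600) = 10.995687
Multiply: SIL = 10 * 10.995687 = 109.96

109.96 dB


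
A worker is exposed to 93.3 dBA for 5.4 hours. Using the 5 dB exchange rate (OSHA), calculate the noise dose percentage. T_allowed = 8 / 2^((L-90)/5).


Given values:
  L = 93.3 dBA, T = 5.4 hours
Formula: T_allowed = 8 / 2^((L - 90) / 5)
Compute exponent: (93.3 - 90) / 5 = 0.66
Compute 2^(0.66) = 1.580083
T_allowed = 8 / 1.580083 = 5.063025 hours
Dose = (T / T_allowed) * 100
Dose = (5.4 / 5.063025) * 100 = 106.66

106.66 %


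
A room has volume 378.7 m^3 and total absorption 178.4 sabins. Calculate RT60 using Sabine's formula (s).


Given values:
  V = 378.7 m^3
  A = 178.4 sabins
Formula: RT60 = 0.161 * V / A
Numerator: 0.161 * 378.7 = 60.9707
RT60 = 60.9707 / 178.4 = 0.342

0.342 s


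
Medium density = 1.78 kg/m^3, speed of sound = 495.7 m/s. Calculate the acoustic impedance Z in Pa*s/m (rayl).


Given values:
  rho = 1.78 kg/m^3
  c = 495.7 m/s
Formula: Z = rho * c
Z = 1.78 * 495.7
Z = 882.35

882.35 rayl


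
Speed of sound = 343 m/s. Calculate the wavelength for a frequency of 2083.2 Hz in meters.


Given values:
  c = 343 m/s, f = 2083.2 Hz
Formula: lambda = c / f
lambda = 343 / 2083.2
lambda = 0.1647

0.1647 m


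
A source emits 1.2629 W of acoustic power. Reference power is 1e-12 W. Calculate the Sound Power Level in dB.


Given values:
  W = 1.2629 W
  W_ref = 1e-12 W
Formula: SWL = 10 * log10(W / W_ref)
Compute ratio: W / W_ref = 1262900000000
Compute log10: log10(1262900000000) = 12.101369
Multiply: SWL = 10 * 12.101369 = 121.01

121.01 dB


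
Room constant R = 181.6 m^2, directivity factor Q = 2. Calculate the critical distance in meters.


Given values:
  R = 181.6 m^2, Q = 2
Formula: d_c = 0.141 * sqrt(Q * R)
Compute Q * R = 2 * 181.6 = 363.2
Compute sqrt(363.2) = 19.0578
d_c = 0.141 * 19.0578 = 2.687

2.687 m


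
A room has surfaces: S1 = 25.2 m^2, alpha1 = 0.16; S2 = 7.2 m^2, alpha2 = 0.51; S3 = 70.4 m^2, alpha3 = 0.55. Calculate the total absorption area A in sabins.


Given surfaces:
  Surface 1: 25.2 * 0.16 = 4.032
  Surface 2: 7.2 * 0.51 = 3.672
  Surface 3: 70.4 * 0.55 = 38.72
Formula: A = sum(Si * alpha_i)
A = 4.032 + 3.672 + 38.72
A = 46.42

46.42 sabins


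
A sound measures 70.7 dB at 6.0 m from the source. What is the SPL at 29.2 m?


Given values:
  SPL1 = 70.7 dB, r1 = 6.0 m, r2 = 29.2 m
Formula: SPL2 = SPL1 - 20 * log10(r2 / r1)
Compute ratio: r2 / r1 = 29.2 / 6.0 = 4.8667
Compute log10: log10(4.8667) = 0.687235
Compute drop: 20 * 0.687235 = 13.7447
SPL2 = 70.7 - 13.7447 = 56.96

56.96 dB


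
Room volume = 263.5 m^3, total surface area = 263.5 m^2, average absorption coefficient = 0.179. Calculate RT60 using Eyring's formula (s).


Given values:
  V = 263.5 m^3, S = 263.5 m^2, alpha = 0.179
Formula: RT60 = 0.161 * V / (-S * ln(1 - alpha))
Compute ln(1 - 0.179) = ln(0.821) = -0.197232
Denominator: -263.5 * -0.197232 = 51.9706
Numerator: 0.161 * 263.5 = 42.4235
RT60 = 42.4235 / 51.9706 = 0.816

0.816 s


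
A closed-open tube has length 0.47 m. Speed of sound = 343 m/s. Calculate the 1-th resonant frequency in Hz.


Given values:
  Tube type: closed-open, L = 0.47 m, c = 343 m/s, n = 1
Formula: f_n = (2n - 1) * c / (4 * L)
Compute 2n - 1 = 2*1 - 1 = 1
Compute 4 * L = 4 * 0.47 = 1.88
f = 1 * 343 / 1.88
f = 182.45

182.45 Hz
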